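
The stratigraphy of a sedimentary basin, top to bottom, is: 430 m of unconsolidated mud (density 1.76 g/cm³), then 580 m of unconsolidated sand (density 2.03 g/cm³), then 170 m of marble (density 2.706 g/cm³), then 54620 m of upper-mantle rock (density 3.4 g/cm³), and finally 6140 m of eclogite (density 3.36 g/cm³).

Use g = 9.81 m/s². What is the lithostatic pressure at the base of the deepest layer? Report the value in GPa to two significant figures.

2.0 GPa

unconsolidated mud: 1760 kg/m³ × 9.81 m/s² × 430 m = 7.424×10^6 Pa = 7.424×10^-3 GPa
unconsolidated sand: 2030 kg/m³ × 9.81 m/s² × 580 m = 1.155×10^7 Pa = 0.01155 GPa
marble: 2706 kg/m³ × 9.81 m/s² × 170 m = 4.513×10^6 Pa = 4.513×10^-3 GPa
upper-mantle rock: 3400 kg/m³ × 9.81 m/s² × 54620 m = 1.822×10^9 Pa = 1.822 GPa
eclogite: 3360 kg/m³ × 9.81 m/s² × 6140 m = 2.024×10^8 Pa = 0.2024 GPa
Total = 7.424×10^-3 + 0.01155 + 4.513×10^-3 + 1.822 + 0.2024 = 2.0477 GPa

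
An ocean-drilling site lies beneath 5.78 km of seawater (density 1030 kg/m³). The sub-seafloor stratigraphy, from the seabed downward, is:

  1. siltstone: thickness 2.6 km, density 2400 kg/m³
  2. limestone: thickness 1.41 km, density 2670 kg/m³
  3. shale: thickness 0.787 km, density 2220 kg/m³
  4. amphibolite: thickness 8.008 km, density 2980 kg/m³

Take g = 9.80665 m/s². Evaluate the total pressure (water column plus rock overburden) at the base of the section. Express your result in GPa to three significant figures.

0.408 GPa

seawater: 1030 kg/m³ × 9.80665 m/s² × 5780 m = 5.838×10^7 Pa = 0.05838 GPa
siltstone: 2400 kg/m³ × 9.80665 m/s² × 2600 m = 6.119×10^7 Pa = 0.06119 GPa
limestone: 2670 kg/m³ × 9.80665 m/s² × 1410 m = 3.692×10^7 Pa = 0.03692 GPa
shale: 2220 kg/m³ × 9.80665 m/s² × 787 m = 1.713×10^7 Pa = 0.01713 GPa
amphibolite: 2980 kg/m³ × 9.80665 m/s² × 8008 m = 2.340×10^8 Pa = 0.2340 GPa
Total = 0.05838 + 0.06119 + 0.03692 + 0.01713 + 0.2340 = 0.40765 GPa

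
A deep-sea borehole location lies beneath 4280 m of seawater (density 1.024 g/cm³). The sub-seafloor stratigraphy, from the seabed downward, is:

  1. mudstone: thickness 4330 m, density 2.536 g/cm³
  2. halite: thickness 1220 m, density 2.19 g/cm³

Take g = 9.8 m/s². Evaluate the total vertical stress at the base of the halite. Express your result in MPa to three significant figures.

177 MPa

seawater: 1024 kg/m³ × 9.8 m/s² × 4280 m = 4.295×10^7 Pa = 42.95 MPa
mudstone: 2536 kg/m³ × 9.8 m/s² × 4330 m = 1.076×10^8 Pa = 107.6 MPa
halite: 2190 kg/m³ × 9.8 m/s² × 1220 m = 2.618×10^7 Pa = 26.18 MPa
Total = 42.95 + 107.6 + 26.18 = 176.75 MPa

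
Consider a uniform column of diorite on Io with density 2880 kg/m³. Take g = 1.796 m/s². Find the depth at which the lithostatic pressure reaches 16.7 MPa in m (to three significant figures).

h = P/(ρg) = 16.7 MPa / (2880 kg/m³ × 1.796 m/s²) = 1.670×10^7 Pa / 5172.5 Pa/m = 3228.6 m

3230 m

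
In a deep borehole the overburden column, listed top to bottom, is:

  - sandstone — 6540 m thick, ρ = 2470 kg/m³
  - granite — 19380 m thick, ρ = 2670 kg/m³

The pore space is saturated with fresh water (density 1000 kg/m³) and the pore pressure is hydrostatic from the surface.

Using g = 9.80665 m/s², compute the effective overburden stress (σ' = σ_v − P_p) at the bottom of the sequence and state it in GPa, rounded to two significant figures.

Overburden (lithostatic) stress σ_v:
sandstone: 2470 kg/m³ × 9.80665 m/s² × 6540 m = 1.584×10^8 Pa = 158.4 MPa
granite: 2670 kg/m³ × 9.80665 m/s² × 19380 m = 5.074×10^8 Pa = 507.4 MPa
Total = 158.4 + 507.4 = 665.86 MPa
Pore pressure P_p = 1000 kg/m³ × 9.80665 m/s² × 25920 m = 2.542×10^8 Pa = 254.2 MPa
Effective stress σ' = σ_v − P_p = 665.9 − 254.2 = 411.67 MPa = 0.41167 GPa

0.41 GPa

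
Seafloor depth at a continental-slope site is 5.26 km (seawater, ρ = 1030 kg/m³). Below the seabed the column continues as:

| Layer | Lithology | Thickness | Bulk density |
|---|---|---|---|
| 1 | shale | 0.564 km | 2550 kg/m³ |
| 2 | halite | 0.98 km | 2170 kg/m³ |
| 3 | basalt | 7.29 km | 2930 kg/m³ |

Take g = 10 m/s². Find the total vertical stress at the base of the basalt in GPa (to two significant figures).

0.30 GPa

seawater: 1030 kg/m³ × 10 m/s² × 5260 m = 5.418×10^7 Pa = 0.05418 GPa
shale: 2550 kg/m³ × 10 m/s² × 564 m = 1.438×10^7 Pa = 0.01438 GPa
halite: 2170 kg/m³ × 10 m/s² × 980 m = 2.127×10^7 Pa = 0.02127 GPa
basalt: 2930 kg/m³ × 10 m/s² × 7290 m = 2.136×10^8 Pa = 0.2136 GPa
Total = 0.05418 + 0.01438 + 0.02127 + 0.2136 = 0.30342 GPa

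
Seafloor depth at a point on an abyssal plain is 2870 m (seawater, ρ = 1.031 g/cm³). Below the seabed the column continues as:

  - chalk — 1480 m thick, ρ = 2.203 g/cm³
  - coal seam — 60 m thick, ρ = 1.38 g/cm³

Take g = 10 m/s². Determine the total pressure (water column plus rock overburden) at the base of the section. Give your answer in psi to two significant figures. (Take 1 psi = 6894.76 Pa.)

seawater: 1031 kg/m³ × 10 m/s² × 2870 m = 2.959×10^7 Pa = 4292 psi
chalk: 2203 kg/m³ × 10 m/s² × 1480 m = 3.260×10^7 Pa = 4729 psi
coal seam: 1380 kg/m³ × 10 m/s² × 60 m = 8.280×10^5 Pa = 120.1 psi
Total = 4292 + 4729 + 120.1 = 9140.6 psi

9100 psi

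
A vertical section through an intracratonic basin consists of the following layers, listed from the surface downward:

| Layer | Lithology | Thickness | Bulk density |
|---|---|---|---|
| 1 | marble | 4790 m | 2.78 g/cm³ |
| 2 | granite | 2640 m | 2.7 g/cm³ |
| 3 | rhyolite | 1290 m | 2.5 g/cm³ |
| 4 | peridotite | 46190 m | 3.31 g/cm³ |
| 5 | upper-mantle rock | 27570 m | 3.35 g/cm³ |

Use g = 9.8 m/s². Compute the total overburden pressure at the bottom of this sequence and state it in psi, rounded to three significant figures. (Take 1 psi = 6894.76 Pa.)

382000 psi

marble: 2780 kg/m³ × 9.8 m/s² × 4790 m = 1.305×10^8 Pa = 18927 psi
granite: 2700 kg/m³ × 9.8 m/s² × 2640 m = 6.985×10^7 Pa = 10132 psi
rhyolite: 2500 kg/m³ × 9.8 m/s² × 1290 m = 3.160×10^7 Pa = 4584 psi
peridotite: 3310 kg/m³ × 9.8 m/s² × 46190 m = 1.498×10^9 Pa = 2.173×10^5 psi
upper-mantle rock: 3350 kg/m³ × 9.8 m/s² × 27570 m = 9.051×10^8 Pa = 1.313×10^5 psi
Total = 18927 + 10132 + 4584 + 2.173×10^5 + 1.313×10^5 = 3.8223×10^5 psi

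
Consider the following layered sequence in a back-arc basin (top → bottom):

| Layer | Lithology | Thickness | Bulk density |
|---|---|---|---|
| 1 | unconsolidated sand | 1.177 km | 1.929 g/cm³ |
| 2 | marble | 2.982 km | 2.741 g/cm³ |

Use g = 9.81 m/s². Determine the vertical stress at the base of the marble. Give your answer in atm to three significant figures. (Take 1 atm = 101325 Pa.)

1010 atm

unconsolidated sand: 1929 kg/m³ × 9.81 m/s² × 1177 m = 2.227×10^7 Pa = 219.8 atm
marble: 2741 kg/m³ × 9.81 m/s² × 2982 m = 8.018×10^7 Pa = 791.4 atm
Total = 219.8 + 791.4 = 1011.2 atm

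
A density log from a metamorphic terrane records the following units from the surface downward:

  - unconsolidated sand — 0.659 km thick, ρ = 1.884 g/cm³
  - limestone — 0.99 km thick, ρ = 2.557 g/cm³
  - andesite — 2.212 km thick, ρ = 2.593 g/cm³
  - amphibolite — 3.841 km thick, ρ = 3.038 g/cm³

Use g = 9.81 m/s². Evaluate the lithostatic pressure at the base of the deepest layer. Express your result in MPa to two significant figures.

unconsolidated sand: 1884 kg/m³ × 9.81 m/s² × 659 m = 1.218×10^7 Pa = 12.18 MPa
limestone: 2557 kg/m³ × 9.81 m/s² × 990 m = 2.483×10^7 Pa = 24.83 MPa
andesite: 2593 kg/m³ × 9.81 m/s² × 2212 m = 5.627×10^7 Pa = 56.27 MPa
amphibolite: 3038 kg/m³ × 9.81 m/s² × 3841 m = 1.145×10^8 Pa = 114.5 MPa
Total = 12.18 + 24.83 + 56.27 + 114.5 = 207.75 MPa

210 MPa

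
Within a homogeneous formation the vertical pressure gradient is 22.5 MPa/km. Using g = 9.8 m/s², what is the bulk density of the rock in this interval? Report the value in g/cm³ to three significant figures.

2.30 g/cm³

ρ = (dP/dz)/g = 22.5 MPa/km / 9.8 m/s² = 22500 Pa/m / 9.8 m/s² = 2295.9 kg/m³
= 2.296 g/cm³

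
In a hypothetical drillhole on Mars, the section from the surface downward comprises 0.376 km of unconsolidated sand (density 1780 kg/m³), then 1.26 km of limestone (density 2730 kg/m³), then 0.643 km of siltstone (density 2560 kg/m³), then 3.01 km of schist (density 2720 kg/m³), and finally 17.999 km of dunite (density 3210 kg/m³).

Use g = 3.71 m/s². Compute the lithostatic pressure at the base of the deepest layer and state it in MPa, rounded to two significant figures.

unconsolidated sand: 1780 kg/m³ × 3.71 m/s² × 376 m = 2.483×10^6 Pa = 2.483 MPa
limestone: 2730 kg/m³ × 3.71 m/s² × 1260 m = 1.276×10^7 Pa = 12.76 MPa
siltstone: 2560 kg/m³ × 3.71 m/s² × 643 m = 6.107×10^6 Pa = 6.107 MPa
schist: 2720 kg/m³ × 3.71 m/s² × 3010 m = 3.037×10^7 Pa = 30.37 MPa
dunite: 3210 kg/m³ × 3.71 m/s² × 17999 m = 2.144×10^8 Pa = 214.4 MPa
Total = 2.483 + 12.76 + 6.107 + 30.37 + 214.4 = 266.08 MPa

270 MPa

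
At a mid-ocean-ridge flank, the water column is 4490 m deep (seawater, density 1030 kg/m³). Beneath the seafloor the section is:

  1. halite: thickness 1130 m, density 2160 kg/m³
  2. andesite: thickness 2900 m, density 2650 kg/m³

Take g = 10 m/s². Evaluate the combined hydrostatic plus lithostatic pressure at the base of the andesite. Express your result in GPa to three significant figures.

seawater: 1030 kg/m³ × 10 m/s² × 4490 m = 4.625×10^7 Pa = 0.04625 GPa
halite: 2160 kg/m³ × 10 m/s² × 1130 m = 2.441×10^7 Pa = 0.02441 GPa
andesite: 2650 kg/m³ × 10 m/s² × 2900 m = 7.685×10^7 Pa = 0.07685 GPa
Total = 0.04625 + 0.02441 + 0.07685 = 0.14750 GPa

0.148 GPa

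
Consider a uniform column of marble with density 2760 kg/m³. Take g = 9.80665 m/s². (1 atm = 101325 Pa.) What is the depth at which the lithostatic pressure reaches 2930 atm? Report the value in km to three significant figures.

11.0 km

h = P/(ρg) = 2930 atm / (2760 kg/m³ × 9.80665 m/s²) = 2.969×10^8 Pa / 27066 Pa/m = 10969 m
= 10.969 km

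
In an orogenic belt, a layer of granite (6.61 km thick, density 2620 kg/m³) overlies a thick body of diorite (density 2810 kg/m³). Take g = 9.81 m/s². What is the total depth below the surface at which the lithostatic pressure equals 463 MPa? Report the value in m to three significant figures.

17200 m

Pressure at base of upper layers: 2620×9.81×6610 = 1.699×10^8 Pa = 169.9 MPa
Remaining pressure to be supplied by diorite: 4.630×10^8 − 1.699×10^8 = 2.931×10^8 Pa
Additional depth in diorite = 2.931×10^8 Pa / (2810 kg/m³ × 9.81 m/s²) = 10633 m
Total depth = 6610 m + 10633 m = 17243 m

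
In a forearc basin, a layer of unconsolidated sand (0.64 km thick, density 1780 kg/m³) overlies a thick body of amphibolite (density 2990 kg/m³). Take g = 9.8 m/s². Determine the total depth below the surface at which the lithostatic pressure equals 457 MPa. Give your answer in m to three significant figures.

15900 m

Pressure at base of upper layers: 1780×9.8×640 = 1.116×10^7 Pa = 11.16 MPa
Remaining pressure to be supplied by amphibolite: 4.570×10^8 − 1.116×10^7 = 4.458×10^8 Pa
Additional depth in amphibolite = 4.458×10^8 Pa / (2990 kg/m³ × 9.8 m/s²) = 15215 m
Total depth = 640 m + 15215 m = 15855 m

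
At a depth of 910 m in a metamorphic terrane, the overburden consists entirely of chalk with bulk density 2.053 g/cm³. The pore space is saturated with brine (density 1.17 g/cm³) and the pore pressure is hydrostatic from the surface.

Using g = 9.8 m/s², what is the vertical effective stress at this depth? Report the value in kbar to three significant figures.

Overburden (lithostatic) stress σ_v:
chalk: 2053 kg/m³ × 9.8 m/s² × 910 m = 1.831×10^7 Pa = 18.31 MPa
Pore pressure P_p = 1170 kg/m³ × 9.8 m/s² × 910 m = 1.043×10^7 Pa = 10.43 MPa
Effective stress σ' = σ_v − P_p = 18.31 − 10.43 = 7.8746 MPa = 0.078746 kbar

0.0787 kbar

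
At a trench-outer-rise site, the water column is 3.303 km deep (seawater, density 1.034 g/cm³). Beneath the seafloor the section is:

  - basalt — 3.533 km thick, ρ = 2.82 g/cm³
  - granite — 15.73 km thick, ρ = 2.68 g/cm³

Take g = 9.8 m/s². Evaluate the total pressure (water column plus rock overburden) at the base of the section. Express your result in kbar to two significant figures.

5.4 kbar

seawater: 1034 kg/m³ × 9.8 m/s² × 3303 m = 3.347×10^7 Pa = 0.3347 kbar
basalt: 2820 kg/m³ × 9.8 m/s² × 3533 m = 9.764×10^7 Pa = 0.9764 kbar
granite: 2680 kg/m³ × 9.8 m/s² × 15730 m = 4.131×10^8 Pa = 4.131 kbar
Total = 0.3347 + 0.9764 + 4.131 = 5.4424 kbar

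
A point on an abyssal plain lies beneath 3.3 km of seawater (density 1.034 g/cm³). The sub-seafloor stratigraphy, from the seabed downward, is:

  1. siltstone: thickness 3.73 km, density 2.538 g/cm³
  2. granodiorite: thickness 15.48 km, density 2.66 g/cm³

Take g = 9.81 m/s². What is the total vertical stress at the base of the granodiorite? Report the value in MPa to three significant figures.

seawater: 1034 kg/m³ × 9.81 m/s² × 3300 m = 3.347×10^7 Pa = 33.47 MPa
siltstone: 2538 kg/m³ × 9.81 m/s² × 3730 m = 9.287×10^7 Pa = 92.87 MPa
granodiorite: 2660 kg/m³ × 9.81 m/s² × 15480 m = 4.039×10^8 Pa = 403.9 MPa
Total = 33.47 + 92.87 + 403.9 = 530.29 MPa

530 MPa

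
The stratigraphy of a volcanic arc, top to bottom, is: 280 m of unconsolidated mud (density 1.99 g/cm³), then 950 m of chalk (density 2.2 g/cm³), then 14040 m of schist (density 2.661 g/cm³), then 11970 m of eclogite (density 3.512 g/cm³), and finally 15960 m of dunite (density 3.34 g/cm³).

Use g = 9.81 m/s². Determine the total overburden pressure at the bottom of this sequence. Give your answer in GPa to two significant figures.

unconsolidated mud: 1990 kg/m³ × 9.81 m/s² × 280 m = 5.466×10^6 Pa = 5.466×10^-3 GPa
chalk: 2200 kg/m³ × 9.81 m/s² × 950 m = 2.050×10^7 Pa = 0.02050 GPa
schist: 2661 kg/m³ × 9.81 m/s² × 14040 m = 3.665×10^8 Pa = 0.3665 GPa
eclogite: 3512 kg/m³ × 9.81 m/s² × 11970 m = 4.124×10^8 Pa = 0.4124 GPa
dunite: 3340 kg/m³ × 9.81 m/s² × 15960 m = 5.229×10^8 Pa = 0.5229 GPa
Total = 5.466×10^-3 + 0.02050 + 0.3665 + 0.4124 + 0.5229 = 1.3278 GPa

1.3 GPa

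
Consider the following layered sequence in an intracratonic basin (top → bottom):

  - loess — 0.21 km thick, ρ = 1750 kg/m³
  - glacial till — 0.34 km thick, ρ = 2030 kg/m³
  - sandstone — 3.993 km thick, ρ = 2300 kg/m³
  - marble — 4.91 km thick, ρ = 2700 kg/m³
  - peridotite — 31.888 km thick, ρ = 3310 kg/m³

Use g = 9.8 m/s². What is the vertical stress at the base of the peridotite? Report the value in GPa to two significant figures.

1.3 GPa

loess: 1750 kg/m³ × 9.8 m/s² × 210 m = 3.602×10^6 Pa = 3.602×10^-3 GPa
glacial till: 2030 kg/m³ × 9.8 m/s² × 340 m = 6.764×10^6 Pa = 6.764×10^-3 GPa
sandstone: 2300 kg/m³ × 9.8 m/s² × 3993 m = 9.000×10^7 Pa = 0.09000 GPa
marble: 2700 kg/m³ × 9.8 m/s² × 4910 m = 1.299×10^8 Pa = 0.1299 GPa
peridotite: 3310 kg/m³ × 9.8 m/s² × 31888 m = 1.034×10^9 Pa = 1.034 GPa
Total = 3.602×10^-3 + 6.764×10^-3 + 0.09000 + 0.1299 + 1.034 = 1.2647 GPa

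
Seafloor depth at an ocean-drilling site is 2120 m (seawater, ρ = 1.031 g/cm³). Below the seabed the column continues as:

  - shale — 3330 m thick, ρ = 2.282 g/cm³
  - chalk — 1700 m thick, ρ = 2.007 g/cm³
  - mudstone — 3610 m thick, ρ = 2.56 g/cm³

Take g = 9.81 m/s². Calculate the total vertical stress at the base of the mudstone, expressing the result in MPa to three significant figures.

seawater: 1031 kg/m³ × 9.81 m/s² × 2120 m = 2.144×10^7 Pa = 21.44 MPa
shale: 2282 kg/m³ × 9.81 m/s² × 3330 m = 7.455×10^7 Pa = 74.55 MPa
chalk: 2007 kg/m³ × 9.81 m/s² × 1700 m = 3.347×10^7 Pa = 33.47 MPa
mudstone: 2560 kg/m³ × 9.81 m/s² × 3610 m = 9.066×10^7 Pa = 90.66 MPa
Total = 21.44 + 74.55 + 33.47 + 90.66 = 220.12 MPa

220 MPa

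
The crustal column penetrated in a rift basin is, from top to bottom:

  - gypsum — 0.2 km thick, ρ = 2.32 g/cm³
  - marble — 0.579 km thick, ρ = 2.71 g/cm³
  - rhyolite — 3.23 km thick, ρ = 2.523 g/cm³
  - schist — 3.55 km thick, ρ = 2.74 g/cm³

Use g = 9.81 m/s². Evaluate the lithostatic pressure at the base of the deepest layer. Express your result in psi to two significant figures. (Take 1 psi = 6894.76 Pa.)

gypsum: 2320 kg/m³ × 9.81 m/s² × 200 m = 4.552×10^6 Pa = 660.2 psi
marble: 2710 kg/m³ × 9.81 m/s² × 579 m = 1.539×10^7 Pa = 2233 psi
rhyolite: 2523 kg/m³ × 9.81 m/s² × 3230 m = 7.994×10^7 Pa = 11595 psi
schist: 2740 kg/m³ × 9.81 m/s² × 3550 m = 9.542×10^7 Pa = 13840 psi
Total = 660.2 + 2233 + 11595 + 13840 = 28327 psi

28000 psi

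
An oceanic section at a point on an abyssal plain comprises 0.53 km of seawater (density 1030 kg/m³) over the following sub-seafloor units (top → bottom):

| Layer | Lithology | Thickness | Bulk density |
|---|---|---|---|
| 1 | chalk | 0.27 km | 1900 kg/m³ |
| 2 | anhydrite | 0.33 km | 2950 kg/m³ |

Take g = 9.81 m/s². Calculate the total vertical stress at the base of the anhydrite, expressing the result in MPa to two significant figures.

20 MPa

seawater: 1030 kg/m³ × 9.81 m/s² × 530 m = 5.355×10^6 Pa = 5.355 MPa
chalk: 1900 kg/m³ × 9.81 m/s² × 270 m = 5.033×10^6 Pa = 5.033 MPa
anhydrite: 2950 kg/m³ × 9.81 m/s² × 330 m = 9.550×10^6 Pa = 9.550 MPa
Total = 5.355 + 5.033 + 9.550 = 19.938 MPa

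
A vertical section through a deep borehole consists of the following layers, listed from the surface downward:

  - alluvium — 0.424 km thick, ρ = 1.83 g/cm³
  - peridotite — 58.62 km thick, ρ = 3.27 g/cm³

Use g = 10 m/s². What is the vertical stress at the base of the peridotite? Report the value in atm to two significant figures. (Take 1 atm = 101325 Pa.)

alluvium: 1830 kg/m³ × 10 m/s² × 424 m = 7.759×10^6 Pa = 76.58 atm
peridotite: 3270 kg/m³ × 10 m/s² × 58620 m = 1.917×10^9 Pa = 18918 atm
Total = 76.58 + 18918 = 18995 atm

19000 atm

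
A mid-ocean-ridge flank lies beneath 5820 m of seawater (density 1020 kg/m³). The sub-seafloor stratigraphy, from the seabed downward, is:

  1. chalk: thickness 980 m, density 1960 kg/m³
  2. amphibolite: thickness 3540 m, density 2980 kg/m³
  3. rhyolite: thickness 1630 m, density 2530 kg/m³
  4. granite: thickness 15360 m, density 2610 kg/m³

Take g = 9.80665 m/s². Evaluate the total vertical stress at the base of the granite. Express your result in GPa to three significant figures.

seawater: 1020 kg/m³ × 9.80665 m/s² × 5820 m = 5.822×10^7 Pa = 0.05822 GPa
chalk: 1960 kg/m³ × 9.80665 m/s² × 980 m = 1.884×10^7 Pa = 0.01884 GPa
amphibolite: 2980 kg/m³ × 9.80665 m/s² × 3540 m = 1.035×10^8 Pa = 0.1035 GPa
rhyolite: 2530 kg/m³ × 9.80665 m/s² × 1630 m = 4.044×10^7 Pa = 0.04044 GPa
granite: 2610 kg/m³ × 9.80665 m/s² × 15360 m = 3.931×10^8 Pa = 0.3931 GPa
Total = 0.05822 + 0.01884 + 0.1035 + 0.04044 + 0.3931 = 0.61409 GPa

0.614 GPa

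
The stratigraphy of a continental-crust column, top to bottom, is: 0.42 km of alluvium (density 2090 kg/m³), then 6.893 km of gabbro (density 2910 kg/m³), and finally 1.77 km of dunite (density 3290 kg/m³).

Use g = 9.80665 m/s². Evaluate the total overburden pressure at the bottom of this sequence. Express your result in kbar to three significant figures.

alluvium: 2090 kg/m³ × 9.80665 m/s² × 420 m = 8.608×10^6 Pa = 0.08608 kbar
gabbro: 2910 kg/m³ × 9.80665 m/s² × 6893 m = 1.967×10^8 Pa = 1.967 kbar
dunite: 3290 kg/m³ × 9.80665 m/s² × 1770 m = 5.711×10^7 Pa = 0.5711 kbar
Total = 0.08608 + 1.967 + 0.5711 = 2.6242 kbar

2.62 kbar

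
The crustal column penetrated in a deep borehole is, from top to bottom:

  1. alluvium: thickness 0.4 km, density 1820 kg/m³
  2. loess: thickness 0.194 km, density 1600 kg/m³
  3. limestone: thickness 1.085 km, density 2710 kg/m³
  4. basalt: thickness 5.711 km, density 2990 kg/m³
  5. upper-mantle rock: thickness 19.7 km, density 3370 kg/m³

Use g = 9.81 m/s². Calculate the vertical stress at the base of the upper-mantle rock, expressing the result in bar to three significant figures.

8580 bar

alluvium: 1820 kg/m³ × 9.81 m/s² × 400 m = 7.142×10^6 Pa = 71.42 bar
loess: 1600 kg/m³ × 9.81 m/s² × 194 m = 3.045×10^6 Pa = 30.45 bar
limestone: 2710 kg/m³ × 9.81 m/s² × 1085 m = 2.884×10^7 Pa = 288.4 bar
basalt: 2990 kg/m³ × 9.81 m/s² × 5711 m = 1.675×10^8 Pa = 1675 bar
upper-mantle rock: 3370 kg/m³ × 9.81 m/s² × 19700 m = 6.513×10^8 Pa = 6513 bar
Total = 71.42 + 30.45 + 288.4 + 1675 + 6513 = 8578.2 bar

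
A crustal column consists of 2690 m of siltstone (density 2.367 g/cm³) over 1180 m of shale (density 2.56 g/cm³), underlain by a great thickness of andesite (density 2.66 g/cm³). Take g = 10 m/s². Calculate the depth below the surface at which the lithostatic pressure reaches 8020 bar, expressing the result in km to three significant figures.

30.5 km

Pressure at base of upper layers: 2367×10×2690 + 2560×10×1180 = 9.388×10^7 Pa = 938.8 bar
Remaining pressure to be supplied by andesite: 8.020×10^8 − 9.388×10^7 = 7.081×10^8 Pa
Additional depth in andesite = 7.081×10^8 Pa / (2660 kg/m³ × 10 m/s²) = 26621 m
Total depth = 3870 m + 26621 m = 30491 m
= 30.491 km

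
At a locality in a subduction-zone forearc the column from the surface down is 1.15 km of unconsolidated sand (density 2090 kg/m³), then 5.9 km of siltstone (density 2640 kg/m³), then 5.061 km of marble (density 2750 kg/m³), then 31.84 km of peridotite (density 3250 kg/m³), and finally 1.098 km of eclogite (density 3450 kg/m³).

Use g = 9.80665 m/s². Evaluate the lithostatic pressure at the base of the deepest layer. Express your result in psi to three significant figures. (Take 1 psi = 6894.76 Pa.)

198000 psi

unconsolidated sand: 2090 kg/m³ × 9.80665 m/s² × 1150 m = 2.357×10^7 Pa = 3419 psi
siltstone: 2640 kg/m³ × 9.80665 m/s² × 5900 m = 1.527×10^8 Pa = 22154 psi
marble: 2750 kg/m³ × 9.80665 m/s² × 5061 m = 1.365×10^8 Pa = 19796 psi
peridotite: 3250 kg/m³ × 9.80665 m/s² × 31840 m = 1.015×10^9 Pa = 1.472×10^5 psi
eclogite: 3450 kg/m³ × 9.80665 m/s² × 1098 m = 3.715×10^7 Pa = 5388 psi
Total = 3419 + 22154 + 19796 + 1.472×10^5 + 5388 = 1.9794×10^5 psi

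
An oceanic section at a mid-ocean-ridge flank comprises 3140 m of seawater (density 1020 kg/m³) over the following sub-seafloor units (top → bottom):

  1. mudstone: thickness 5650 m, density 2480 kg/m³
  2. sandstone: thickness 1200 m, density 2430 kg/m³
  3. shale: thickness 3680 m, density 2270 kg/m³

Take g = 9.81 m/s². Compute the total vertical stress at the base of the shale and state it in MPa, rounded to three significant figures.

279 MPa

seawater: 1020 kg/m³ × 9.81 m/s² × 3140 m = 3.142×10^7 Pa = 31.42 MPa
mudstone: 2480 kg/m³ × 9.81 m/s² × 5650 m = 1.375×10^8 Pa = 137.5 MPa
sandstone: 2430 kg/m³ × 9.81 m/s² × 1200 m = 2.861×10^7 Pa = 28.61 MPa
shale: 2270 kg/m³ × 9.81 m/s² × 3680 m = 8.195×10^7 Pa = 81.95 MPa
Total = 31.42 + 137.5 + 28.61 + 81.95 = 279.43 MPa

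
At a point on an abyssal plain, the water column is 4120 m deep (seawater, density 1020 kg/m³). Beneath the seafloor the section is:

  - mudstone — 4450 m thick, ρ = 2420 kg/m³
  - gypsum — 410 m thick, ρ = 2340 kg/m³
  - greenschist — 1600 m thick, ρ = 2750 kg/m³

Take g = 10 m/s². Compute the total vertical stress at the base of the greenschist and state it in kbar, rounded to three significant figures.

2.03 kbar

seawater: 1020 kg/m³ × 10 m/s² × 4120 m = 4.202×10^7 Pa = 0.4202 kbar
mudstone: 2420 kg/m³ × 10 m/s² × 4450 m = 1.077×10^8 Pa = 1.077 kbar
gypsum: 2340 kg/m³ × 10 m/s² × 410 m = 9.594×10^6 Pa = 0.09594 kbar
greenschist: 2750 kg/m³ × 10 m/s² × 1600 m = 4.400×10^7 Pa = 0.4400 kbar
Total = 0.4202 + 1.077 + 0.09594 + 0.4400 = 2.0331 kbar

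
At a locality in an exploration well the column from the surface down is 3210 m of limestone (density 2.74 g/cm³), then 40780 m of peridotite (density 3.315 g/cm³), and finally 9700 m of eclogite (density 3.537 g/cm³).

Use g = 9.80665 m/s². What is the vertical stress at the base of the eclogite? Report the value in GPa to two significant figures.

limestone: 2740 kg/m³ × 9.80665 m/s² × 3210 m = 8.625×10^7 Pa = 0.08625 GPa
peridotite: 3315 kg/m³ × 9.80665 m/s² × 40780 m = 1.326×10^9 Pa = 1.326 GPa
eclogite: 3537 kg/m³ × 9.80665 m/s² × 9700 m = 3.365×10^8 Pa = 0.3365 GPa
Total = 0.08625 + 1.326 + 0.3365 = 1.7484 GPa

1.7 GPa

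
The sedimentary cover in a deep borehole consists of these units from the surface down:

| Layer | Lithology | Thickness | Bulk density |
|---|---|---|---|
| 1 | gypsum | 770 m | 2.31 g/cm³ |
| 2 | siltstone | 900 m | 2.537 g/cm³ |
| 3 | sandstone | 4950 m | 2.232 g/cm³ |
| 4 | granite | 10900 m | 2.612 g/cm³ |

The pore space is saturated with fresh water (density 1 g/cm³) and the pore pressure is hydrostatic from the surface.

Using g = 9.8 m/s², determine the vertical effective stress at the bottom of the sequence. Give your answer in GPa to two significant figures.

0.26 GPa

Overburden (lithostatic) stress σ_v:
gypsum: 2310 kg/m³ × 9.8 m/s² × 770 m = 1.743×10^7 Pa = 17.43 MPa
siltstone: 2537 kg/m³ × 9.8 m/s² × 900 m = 2.238×10^7 Pa = 22.38 MPa
sandstone: 2232 kg/m³ × 9.8 m/s² × 4950 m = 1.083×10^8 Pa = 108.3 MPa
granite: 2612 kg/m³ × 9.8 m/s² × 10900 m = 2.790×10^8 Pa = 279.0 MPa
Total = 17.43 + 22.38 + 108.3 + 279.0 = 427.10 MPa
Pore pressure P_p = 1000 kg/m³ × 9.8 m/s² × 17520 m = 1.717×10^8 Pa = 171.7 MPa
Effective stress σ' = σ_v − P_p = 427.1 − 171.7 = 255.40 MPa = 0.25540 GPa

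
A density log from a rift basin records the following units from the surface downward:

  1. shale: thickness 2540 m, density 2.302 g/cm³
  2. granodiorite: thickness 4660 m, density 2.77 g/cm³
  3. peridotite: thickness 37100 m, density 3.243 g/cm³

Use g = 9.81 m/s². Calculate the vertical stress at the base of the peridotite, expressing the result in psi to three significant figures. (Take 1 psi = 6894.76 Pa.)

198000 psi

shale: 2302 kg/m³ × 9.81 m/s² × 2540 m = 5.736×10^7 Pa = 8319 psi
granodiorite: 2770 kg/m³ × 9.81 m/s² × 4660 m = 1.266×10^8 Pa = 18366 psi
peridotite: 3243 kg/m³ × 9.81 m/s² × 37100 m = 1.180×10^9 Pa = 1.712×10^5 psi
Total = 8319 + 18366 + 1.712×10^5 = 1.9787×10^5 psi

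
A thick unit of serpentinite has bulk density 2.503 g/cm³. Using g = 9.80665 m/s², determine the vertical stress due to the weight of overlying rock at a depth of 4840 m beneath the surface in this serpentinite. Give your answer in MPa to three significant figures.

119 MPa

serpentinite: 2503 kg/m³ × 9.80665 m/s² × 4840 m = 1.188×10^8 Pa = 118.8 MPa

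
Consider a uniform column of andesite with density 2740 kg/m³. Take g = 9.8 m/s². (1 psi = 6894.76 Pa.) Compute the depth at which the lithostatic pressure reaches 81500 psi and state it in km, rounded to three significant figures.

20.9 km

h = P/(ρg) = 81500 psi / (2740 kg/m³ × 9.8 m/s²) = 5.619×10^8 Pa / 26852 Pa/m = 20927 m
= 20.927 km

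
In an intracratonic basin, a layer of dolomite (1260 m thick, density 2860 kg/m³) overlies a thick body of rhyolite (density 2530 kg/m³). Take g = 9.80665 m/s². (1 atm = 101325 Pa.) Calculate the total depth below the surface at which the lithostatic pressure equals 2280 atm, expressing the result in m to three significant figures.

Pressure at base of upper layers: 2860×9.80665×1260 = 3.534×10^7 Pa = 348.8 atm
Remaining pressure to be supplied by rhyolite: 2.310×10^8 − 3.534×10^7 = 1.957×10^8 Pa
Additional depth in rhyolite = 1.957×10^8 Pa / (2530 kg/m³ × 9.80665 m/s²) = 7887.0 m
Total depth = 1260 m + 7887.0 m = 9147.0 m

9150 m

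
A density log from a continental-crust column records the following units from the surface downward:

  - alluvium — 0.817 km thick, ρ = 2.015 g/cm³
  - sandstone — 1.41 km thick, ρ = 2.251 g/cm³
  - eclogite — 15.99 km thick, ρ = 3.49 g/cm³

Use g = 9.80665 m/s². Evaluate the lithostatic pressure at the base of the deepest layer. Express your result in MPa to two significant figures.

alluvium: 2015 kg/m³ × 9.80665 m/s² × 817 m = 1.614×10^7 Pa = 16.14 MPa
sandstone: 2251 kg/m³ × 9.80665 m/s² × 1410 m = 3.113×10^7 Pa = 31.13 MPa
eclogite: 3490 kg/m³ × 9.80665 m/s² × 15990 m = 5.473×10^8 Pa = 547.3 MPa
Total = 16.14 + 31.13 + 547.3 = 594.53 MPa

590 MPa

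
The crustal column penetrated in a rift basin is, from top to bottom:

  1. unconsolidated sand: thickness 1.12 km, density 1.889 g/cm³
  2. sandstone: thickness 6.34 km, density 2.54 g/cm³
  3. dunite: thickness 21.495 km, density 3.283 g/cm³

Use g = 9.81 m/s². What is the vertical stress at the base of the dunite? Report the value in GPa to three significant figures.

0.871 GPa

unconsolidated sand: 1889 kg/m³ × 9.81 m/s² × 1120 m = 2.075×10^7 Pa = 0.02075 GPa
sandstone: 2540 kg/m³ × 9.81 m/s² × 6340 m = 1.580×10^8 Pa = 0.1580 GPa
dunite: 3283 kg/m³ × 9.81 m/s² × 21495 m = 6.923×10^8 Pa = 0.6923 GPa
Total = 0.02075 + 0.1580 + 0.6923 = 0.87100 GPa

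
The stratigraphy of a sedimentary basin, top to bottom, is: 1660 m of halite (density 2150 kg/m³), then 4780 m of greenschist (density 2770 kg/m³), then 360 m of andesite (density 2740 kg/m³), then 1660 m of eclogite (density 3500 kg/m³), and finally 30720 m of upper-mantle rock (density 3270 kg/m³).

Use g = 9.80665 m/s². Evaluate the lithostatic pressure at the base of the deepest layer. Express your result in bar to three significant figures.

12200 bar

halite: 2150 kg/m³ × 9.80665 m/s² × 1660 m = 3.500×10^7 Pa = 350.0 bar
greenschist: 2770 kg/m³ × 9.80665 m/s² × 4780 m = 1.298×10^8 Pa = 1298 bar
andesite: 2740 kg/m³ × 9.80665 m/s² × 360 m = 9.673×10^6 Pa = 96.73 bar
eclogite: 3500 kg/m³ × 9.80665 m/s² × 1660 m = 5.698×10^7 Pa = 569.8 bar
upper-mantle rock: 3270 kg/m³ × 9.80665 m/s² × 30720 m = 9.851×10^8 Pa = 9851 bar
Total = 350.0 + 1298 + 96.73 + 569.8 + 9851 = 12166 bar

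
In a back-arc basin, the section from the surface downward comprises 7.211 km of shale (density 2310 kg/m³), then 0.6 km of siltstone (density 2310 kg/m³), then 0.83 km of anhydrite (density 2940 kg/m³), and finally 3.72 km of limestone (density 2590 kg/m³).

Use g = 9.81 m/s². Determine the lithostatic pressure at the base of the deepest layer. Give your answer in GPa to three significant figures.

0.295 GPa

shale: 2310 kg/m³ × 9.81 m/s² × 7211 m = 1.634×10^8 Pa = 0.1634 GPa
siltstone: 2310 kg/m³ × 9.81 m/s² × 600 m = 1.360×10^7 Pa = 0.01360 GPa
anhydrite: 2940 kg/m³ × 9.81 m/s² × 830 m = 2.394×10^7 Pa = 0.02394 GPa
limestone: 2590 kg/m³ × 9.81 m/s² × 3720 m = 9.452×10^7 Pa = 0.09452 GPa
Total = 0.1634 + 0.01360 + 0.02394 + 0.09452 = 0.29546 GPa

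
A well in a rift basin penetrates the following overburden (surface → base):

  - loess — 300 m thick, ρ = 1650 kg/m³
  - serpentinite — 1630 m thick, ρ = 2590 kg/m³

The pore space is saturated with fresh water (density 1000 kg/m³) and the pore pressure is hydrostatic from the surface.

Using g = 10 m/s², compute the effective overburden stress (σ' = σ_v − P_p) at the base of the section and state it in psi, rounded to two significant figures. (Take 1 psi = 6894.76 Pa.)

4000 psi

Overburden (lithostatic) stress σ_v:
loess: 1650 kg/m³ × 10 m/s² × 300 m = 4.950×10^6 Pa = 4.950 MPa
serpentinite: 2590 kg/m³ × 10 m/s² × 1630 m = 4.222×10^7 Pa = 42.22 MPa
Total = 4.950 + 42.22 = 47.167 MPa
Pore pressure P_p = 1000 kg/m³ × 10 m/s² × 1930 m = 1.930×10^7 Pa = 19.30 MPa
Effective stress σ' = σ_v − P_p = 47.17 − 19.30 = 27.867 MPa = 4041.8 psi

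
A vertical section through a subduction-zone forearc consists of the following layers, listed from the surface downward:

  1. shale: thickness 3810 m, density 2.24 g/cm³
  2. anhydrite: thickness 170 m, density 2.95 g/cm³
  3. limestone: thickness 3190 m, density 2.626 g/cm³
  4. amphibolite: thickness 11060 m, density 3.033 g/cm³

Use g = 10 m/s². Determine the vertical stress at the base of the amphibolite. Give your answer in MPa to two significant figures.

510 MPa

shale: 2240 kg/m³ × 10 m/s² × 3810 m = 8.534×10^7 Pa = 85.34 MPa
anhydrite: 2950 kg/m³ × 10 m/s² × 170 m = 5.015×10^6 Pa = 5.015 MPa
limestone: 2626 kg/m³ × 10 m/s² × 3190 m = 8.377×10^7 Pa = 83.77 MPa
amphibolite: 3033 kg/m³ × 10 m/s² × 11060 m = 3.354×10^8 Pa = 335.4 MPa
Total = 85.34 + 5.015 + 83.77 + 335.4 = 509.58 MPa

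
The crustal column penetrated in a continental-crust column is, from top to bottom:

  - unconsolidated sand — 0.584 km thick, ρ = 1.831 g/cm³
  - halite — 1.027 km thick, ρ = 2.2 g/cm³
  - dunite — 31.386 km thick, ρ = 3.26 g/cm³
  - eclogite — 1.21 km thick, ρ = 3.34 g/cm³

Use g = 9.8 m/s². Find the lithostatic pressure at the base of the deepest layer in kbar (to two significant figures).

unconsolidated sand: 1831 kg/m³ × 9.8 m/s² × 584 m = 1.048×10^7 Pa = 0.1048 kbar
halite: 2200 kg/m³ × 9.8 m/s² × 1027 m = 2.214×10^7 Pa = 0.2214 kbar
dunite: 3260 kg/m³ × 9.8 m/s² × 31386 m = 1.003×10^9 Pa = 10.03 kbar
eclogite: 3340 kg/m³ × 9.8 m/s² × 1210 m = 3.961×10^7 Pa = 0.3961 kbar
Total = 0.1048 + 0.2214 + 10.03 + 0.3961 = 10.749 kbar

11 kbar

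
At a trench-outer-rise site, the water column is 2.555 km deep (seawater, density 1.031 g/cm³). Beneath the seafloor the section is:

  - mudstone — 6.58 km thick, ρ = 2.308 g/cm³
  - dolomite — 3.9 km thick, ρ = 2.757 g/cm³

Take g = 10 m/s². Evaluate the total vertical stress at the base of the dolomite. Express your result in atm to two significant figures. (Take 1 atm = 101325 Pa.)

2800 atm

seawater: 1031 kg/m³ × 10 m/s² × 2555 m = 2.634×10^7 Pa = 260.0 atm
mudstone: 2308 kg/m³ × 10 m/s² × 6580 m = 1.519×10^8 Pa = 1499 atm
dolomite: 2757 kg/m³ × 10 m/s² × 3900 m = 1.075×10^8 Pa = 1061 atm
Total = 260.0 + 1499 + 1061 = 2820.0 atm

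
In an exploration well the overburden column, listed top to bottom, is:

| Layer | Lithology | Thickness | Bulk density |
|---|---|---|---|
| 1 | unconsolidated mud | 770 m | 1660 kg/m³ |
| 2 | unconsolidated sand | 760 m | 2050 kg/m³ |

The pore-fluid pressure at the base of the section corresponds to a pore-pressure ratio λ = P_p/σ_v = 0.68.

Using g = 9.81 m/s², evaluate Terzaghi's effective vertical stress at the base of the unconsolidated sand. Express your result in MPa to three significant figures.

8.90 MPa

Overburden (lithostatic) stress σ_v:
unconsolidated mud: 1660 kg/m³ × 9.81 m/s² × 770 m = 1.254×10^7 Pa = 12.54 MPa
unconsolidated sand: 2050 kg/m³ × 9.81 m/s² × 760 m = 1.528×10^7 Pa = 15.28 MPa
Total = 12.54 + 15.28 = 27.823 MPa
Pore pressure P_p = λ·σ_v = 0.68 × 27.82 MPa = 18.92 MPa
Effective stress σ' = σ_v − P_p = 27.82 − 18.92 = 8.9034 MPa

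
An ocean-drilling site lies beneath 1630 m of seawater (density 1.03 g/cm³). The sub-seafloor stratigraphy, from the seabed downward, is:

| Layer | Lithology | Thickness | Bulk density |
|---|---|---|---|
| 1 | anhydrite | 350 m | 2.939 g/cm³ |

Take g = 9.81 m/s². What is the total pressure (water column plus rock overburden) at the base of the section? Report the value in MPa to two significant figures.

seawater: 1030 kg/m³ × 9.81 m/s² × 1630 m = 1.647×10^7 Pa = 16.47 MPa
anhydrite: 2939 kg/m³ × 9.81 m/s² × 350 m = 1.009×10^7 Pa = 10.09 MPa
Total = 16.47 + 10.09 = 26.561 MPa

27 MPa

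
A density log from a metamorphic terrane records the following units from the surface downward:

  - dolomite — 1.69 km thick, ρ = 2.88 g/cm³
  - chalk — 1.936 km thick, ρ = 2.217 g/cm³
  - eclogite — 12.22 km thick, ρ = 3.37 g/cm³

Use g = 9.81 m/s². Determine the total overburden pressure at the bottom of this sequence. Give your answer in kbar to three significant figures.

dolomite: 2880 kg/m³ × 9.81 m/s² × 1690 m = 4.775×10^7 Pa = 0.4775 kbar
chalk: 2217 kg/m³ × 9.81 m/s² × 1936 m = 4.211×10^7 Pa = 0.4211 kbar
eclogite: 3370 kg/m³ × 9.81 m/s² × 12220 m = 4.040×10^8 Pa = 4.040 kbar
Total = 0.4775 + 0.4211 + 4.040 = 4.9384 kbar

4.94 kbar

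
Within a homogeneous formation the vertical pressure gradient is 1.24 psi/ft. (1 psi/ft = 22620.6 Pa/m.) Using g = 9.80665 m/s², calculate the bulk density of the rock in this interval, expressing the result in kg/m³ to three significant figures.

ρ = (dP/dz)/g = 1.24 psi/ft / 9.80665 m/s² = 28050 Pa/m / 9.80665 m/s² = 2860.3 kg/m³

2860 kg/m³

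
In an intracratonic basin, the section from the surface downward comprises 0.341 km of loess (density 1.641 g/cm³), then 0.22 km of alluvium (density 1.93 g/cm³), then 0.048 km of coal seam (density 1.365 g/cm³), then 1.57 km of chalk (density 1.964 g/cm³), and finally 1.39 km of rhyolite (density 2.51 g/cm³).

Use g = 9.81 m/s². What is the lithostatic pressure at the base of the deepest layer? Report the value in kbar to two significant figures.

loess: 1641 kg/m³ × 9.81 m/s² × 341 m = 5.489×10^6 Pa = 0.05489 kbar
alluvium: 1930 kg/m³ × 9.81 m/s² × 220 m = 4.165×10^6 Pa = 0.04165 kbar
coal seam: 1365 kg/m³ × 9.81 m/s² × 48 m = 6.428×10^5 Pa = 6.428×10^-3 kbar
chalk: 1964 kg/m³ × 9.81 m/s² × 1570 m = 3.025×10^7 Pa = 0.3025 kbar
rhyolite: 2510 kg/m³ × 9.81 m/s² × 1390 m = 3.423×10^7 Pa = 0.3423 kbar
Total = 0.05489 + 0.04165 + 6.428×10^-3 + 0.3025 + 0.3423 = 0.74773 kbar

0.75 kbar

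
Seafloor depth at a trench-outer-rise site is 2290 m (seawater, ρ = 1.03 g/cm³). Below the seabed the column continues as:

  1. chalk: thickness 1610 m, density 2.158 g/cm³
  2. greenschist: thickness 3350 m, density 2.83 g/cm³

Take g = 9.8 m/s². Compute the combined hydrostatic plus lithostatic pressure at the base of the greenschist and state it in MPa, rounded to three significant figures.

seawater: 1030 kg/m³ × 9.8 m/s² × 2290 m = 2.312×10^7 Pa = 23.12 MPa
chalk: 2158 kg/m³ × 9.8 m/s² × 1610 m = 3.405×10^7 Pa = 34.05 MPa
greenschist: 2830 kg/m³ × 9.8 m/s² × 3350 m = 9.291×10^7 Pa = 92.91 MPa
Total = 23.12 + 34.05 + 92.91 = 150.07 MPa

150 MPa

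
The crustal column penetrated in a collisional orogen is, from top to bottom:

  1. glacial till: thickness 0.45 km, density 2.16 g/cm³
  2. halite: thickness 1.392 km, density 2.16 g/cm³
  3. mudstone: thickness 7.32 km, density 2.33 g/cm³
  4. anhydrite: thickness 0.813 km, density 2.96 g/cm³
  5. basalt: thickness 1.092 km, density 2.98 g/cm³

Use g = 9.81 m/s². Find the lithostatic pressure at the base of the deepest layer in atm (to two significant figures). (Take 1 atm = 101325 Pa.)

2600 atm

glacial till: 2160 kg/m³ × 9.81 m/s² × 450 m = 9.535×10^6 Pa = 94.11 atm
halite: 2160 kg/m³ × 9.81 m/s² × 1392 m = 2.950×10^7 Pa = 291.1 atm
mudstone: 2330 kg/m³ × 9.81 m/s² × 7320 m = 1.673×10^8 Pa = 1651 atm
anhydrite: 2960 kg/m³ × 9.81 m/s² × 813 m = 2.361×10^7 Pa = 233.0 atm
basalt: 2980 kg/m³ × 9.81 m/s² × 1092 m = 3.192×10^7 Pa = 315.1 atm
Total = 94.11 + 291.1 + 1651 + 233.0 + 315.1 = 2584.5 atm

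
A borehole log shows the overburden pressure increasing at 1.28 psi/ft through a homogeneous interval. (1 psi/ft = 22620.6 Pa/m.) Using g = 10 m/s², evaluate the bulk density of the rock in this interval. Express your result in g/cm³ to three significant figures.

ρ = (dP/dz)/g = 1.28 psi/ft / 10 m/s² = 28954 Pa/m / 10 m/s² = 2895.4 kg/m³
= 2.895 g/cm³

2.90 g/cm³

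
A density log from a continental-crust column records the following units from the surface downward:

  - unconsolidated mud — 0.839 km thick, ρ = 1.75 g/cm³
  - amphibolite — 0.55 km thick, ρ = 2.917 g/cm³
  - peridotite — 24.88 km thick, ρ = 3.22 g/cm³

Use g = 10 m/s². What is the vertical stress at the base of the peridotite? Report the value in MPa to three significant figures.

832 MPa

unconsolidated mud: 1750 kg/m³ × 10 m/s² × 839 m = 1.468×10^7 Pa = 14.68 MPa
amphibolite: 2917 kg/m³ × 10 m/s² × 550 m = 1.604×10^7 Pa = 16.04 MPa
peridotite: 3220 kg/m³ × 10 m/s² × 24880 m = 8.011×10^8 Pa = 801.1 MPa
Total = 14.68 + 16.04 + 801.1 = 831.86 MPa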